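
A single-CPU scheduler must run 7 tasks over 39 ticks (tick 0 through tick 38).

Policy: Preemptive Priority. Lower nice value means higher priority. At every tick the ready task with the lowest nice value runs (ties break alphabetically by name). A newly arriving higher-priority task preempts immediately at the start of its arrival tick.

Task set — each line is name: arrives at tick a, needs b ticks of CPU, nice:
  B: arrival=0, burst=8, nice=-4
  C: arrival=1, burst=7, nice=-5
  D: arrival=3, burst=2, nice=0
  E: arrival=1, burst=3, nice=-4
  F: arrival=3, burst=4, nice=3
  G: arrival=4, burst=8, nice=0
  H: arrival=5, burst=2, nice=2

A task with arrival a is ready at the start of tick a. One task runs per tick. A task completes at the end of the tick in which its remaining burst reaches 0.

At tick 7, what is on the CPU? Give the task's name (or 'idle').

t=0: ready={B} → run B
t=1: ready={B,C,E} → run C
t=2: ready={B,C,E} → run C
t=3: ready={B,C,D,E,F} → run C
t=4: ready={B,C,D,E,F,G} → run C
t=5: ready={B,C,D,E,F,G,H} → run C
t=6: ready={B,C,D,E,F,G,H} → run C
t=7: ready={B,C,D,E,F,G,H} → run C
t=8: ready={B,D,E,F,G,H} → run B
t=9: ready={B,D,E,F,G,H} → run B
t=10: ready={B,D,E,F,G,H} → run B
t=11: ready={B,D,E,F,G,H} → run B
t=12: ready={B,D,E,F,G,H} → run B
t=13: ready={B,D,E,F,G,H} → run B
t=14: ready={B,D,E,F,G,H} → run B
t=15: ready={D,E,F,G,H} → run E
t=16: ready={D,E,F,G,H} → run E
t=17: ready={D,E,F,G,H} → run E
t=18: ready={D,F,G,H} → run D
t=19: ready={D,F,G,H} → run D
t=20: ready={F,G,H} → run G
t=21: ready={F,G,H} → run G
t=22: ready={F,G,H} → run G
t=23: ready={F,G,H} → run G
t=24: ready={F,G,H} → run G
t=25: ready={F,G,H} → run G
t=26: ready={F,G,H} → run G
t=27: ready={F,G,H} → run G
t=28: ready={F,H} → run H
t=29: ready={F,H} → run H
t=30: ready={F} → run F
t=31: ready={F} → run F
t=32: ready={F} → run F
t=33: ready={F} → run F
t=34: (idle)
t=35: (idle)
t=36: (idle)
t=37: (idle)
t=38: (idle)

running at tick 7 = C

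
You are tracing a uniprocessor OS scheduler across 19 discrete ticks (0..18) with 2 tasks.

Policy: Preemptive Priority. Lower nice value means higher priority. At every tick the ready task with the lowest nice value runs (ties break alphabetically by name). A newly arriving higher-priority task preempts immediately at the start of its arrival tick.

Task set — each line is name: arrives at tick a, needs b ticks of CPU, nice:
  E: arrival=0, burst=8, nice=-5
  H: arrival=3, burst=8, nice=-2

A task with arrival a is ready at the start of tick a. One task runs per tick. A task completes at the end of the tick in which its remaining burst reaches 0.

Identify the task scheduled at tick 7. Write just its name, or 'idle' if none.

t=0: ready={E} → run E
t=1: ready={E} → run E
t=2: ready={E} → run E
t=3: ready={E,H} → run E
t=4: ready={E,H} → run E
t=5: ready={E,H} → run E
t=6: ready={E,H} → run E
t=7: ready={E,H} → run E
t=8: ready={H} → run H
t=9: ready={H} → run H
t=10: ready={H} → run H
t=11: ready={H} → run H
t=12: ready={H} → run H
t=13: ready={H} → run H
t=14: ready={H} → run H
t=15: ready={H} → run H
t=16: (idle)
t=17: (idle)
t=18: (idle)

running at tick 7 = E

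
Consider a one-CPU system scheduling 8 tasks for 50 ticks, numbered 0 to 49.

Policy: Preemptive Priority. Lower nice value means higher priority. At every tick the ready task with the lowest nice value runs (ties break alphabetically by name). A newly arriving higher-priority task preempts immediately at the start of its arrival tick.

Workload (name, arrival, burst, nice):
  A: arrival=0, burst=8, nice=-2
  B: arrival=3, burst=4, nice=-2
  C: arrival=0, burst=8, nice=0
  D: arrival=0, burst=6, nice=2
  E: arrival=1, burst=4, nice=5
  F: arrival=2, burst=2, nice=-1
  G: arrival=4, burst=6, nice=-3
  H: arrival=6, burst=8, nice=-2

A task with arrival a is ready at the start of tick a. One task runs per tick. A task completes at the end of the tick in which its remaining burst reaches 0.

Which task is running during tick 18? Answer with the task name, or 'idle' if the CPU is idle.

t=0: ready={A,C,D} → run A
t=1: ready={A,C,D,E} → run A
t=2: ready={A,C,D,E,F} → run A
t=3: ready={A,B,C,D,E,F} → run A
t=4: ready={A,B,C,D,E,F,G} → run G
t=5: ready={A,B,C,D,E,F,G} → run G
t=6: ready={A,B,C,D,E,F,G,H} → run G
t=7: ready={A,B,C,D,E,F,G,H} → run G
t=8: ready={A,B,C,D,E,F,G,H} → run G
t=9: ready={A,B,C,D,E,F,G,H} → run G
t=10: ready={A,B,C,D,E,F,H} → run A
t=11: ready={A,B,C,D,E,F,H} → run A
t=12: ready={A,B,C,D,E,F,H} → run A
t=13: ready={A,B,C,D,E,F,H} → run A
t=14: ready={B,C,D,E,F,H} → run B
t=15: ready={B,C,D,E,F,H} → run B
t=16: ready={B,C,D,E,F,H} → run B
t=17: ready={B,C,D,E,F,H} → run B
t=18: ready={C,D,E,F,H} → run H
t=19: ready={C,D,E,F,H} → run H
t=20: ready={C,D,E,F,H} → run H
t=21: ready={C,D,E,F,H} → run H
t=22: ready={C,D,E,F,H} → run H
t=23: ready={C,D,E,F,H} → run H
t=24: ready={C,D,E,F,H} → run H
t=25: ready={C,D,E,F,H} → run H
t=26: ready={C,D,E,F} → run F
t=27: ready={C,D,E,F} → run F
t=28: ready={C,D,E} → run C
t=29: ready={C,D,E} → run C
t=30: ready={C,D,E} → run C
t=31: ready={C,D,E} → run C
t=32: ready={C,D,E} → run C
t=33: ready={C,D,E} → run C
t=34: ready={C,D,E} → run C
t=35: ready={C,D,E} → run C
t=36: ready={D,E} → run D
t=37: ready={D,E} → run D
t=38: ready={D,E} → run D
t=39: ready={D,E} → run D
t=40: ready={D,E} → run D
t=41: ready={D,E} → run D
t=42: ready={E} → run E
t=43: ready={E} → run E
t=44: ready={E} → run E
t=45: ready={E} → run E
t=46: (idle)
t=47: (idle)
t=48: (idle)
t=49: (idle)

running at tick 18 = H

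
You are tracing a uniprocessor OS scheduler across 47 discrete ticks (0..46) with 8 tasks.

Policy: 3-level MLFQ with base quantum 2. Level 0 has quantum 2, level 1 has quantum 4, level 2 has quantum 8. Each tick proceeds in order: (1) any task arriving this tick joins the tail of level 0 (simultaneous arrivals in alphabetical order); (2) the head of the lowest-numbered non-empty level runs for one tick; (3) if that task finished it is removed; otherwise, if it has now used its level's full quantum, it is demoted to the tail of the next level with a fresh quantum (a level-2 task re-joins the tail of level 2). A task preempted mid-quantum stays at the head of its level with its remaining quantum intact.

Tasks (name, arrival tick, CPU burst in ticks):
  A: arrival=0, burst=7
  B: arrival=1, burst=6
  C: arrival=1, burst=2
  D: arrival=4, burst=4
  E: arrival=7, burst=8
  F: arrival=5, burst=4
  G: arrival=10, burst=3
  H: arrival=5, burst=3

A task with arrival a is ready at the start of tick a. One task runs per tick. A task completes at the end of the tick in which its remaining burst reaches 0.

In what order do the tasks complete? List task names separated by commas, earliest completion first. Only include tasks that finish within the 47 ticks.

t=0: L0/L1/L2 = A/-/- → run A
t=1: L0/L1/L2 = ABC/-/- → run A
t=2: L0/L1/L2 = BC/A/- → run B
t=3: L0/L1/L2 = BC/A/- → run B
t=4: L0/L1/L2 = CD/AB/- → run C
t=5: L0/L1/L2 = CDFH/AB/- → run C
t=6: L0/L1/L2 = DFH/AB/- → run D
t=7: L0/L1/L2 = DFHE/AB/- → run D
t=8: L0/L1/L2 = FHE/ABD/- → run F
t=9: L0/L1/L2 = FHE/ABD/- → run F
t=10: L0/L1/L2 = HEG/ABDF/- → run H
t=11: L0/L1/L2 = HEG/ABDF/- → run H
t=12: L0/L1/L2 = EG/ABDFH/- → run E
t=13: L0/L1/L2 = EG/ABDFH/- → run E
t=14: L0/L1/L2 = G/ABDFHE/- → run G
t=15: L0/L1/L2 = G/ABDFHE/- → run G
t=16: L0/L1/L2 = -/ABDFHEG/- → run A
t=17: L0/L1/L2 = -/ABDFHEG/- → run A
t=18: L0/L1/L2 = -/ABDFHEG/- → run A
t=19: L0/L1/L2 = -/ABDFHEG/- → run A
t=20: L0/L1/L2 = -/BDFHEG/A → run B
t=21: L0/L1/L2 = -/BDFHEG/A → run B
t=22: L0/L1/L2 = -/BDFHEG/A → run B
t=23: L0/L1/L2 = -/BDFHEG/A → run B
t=24: L0/L1/L2 = -/DFHEG/A → run D
t=25: L0/L1/L2 = -/DFHEG/A → run D
t=26: L0/L1/L2 = -/FHEG/A → run F
t=27: L0/L1/L2 = -/FHEG/A → run F
t=28: L0/L1/L2 = -/HEG/A → run H
t=29: L0/L1/L2 = -/EG/A → run E
t=30: L0/L1/L2 = -/EG/A → run E
t=31: L0/L1/L2 = -/EG/A → run E
t=32: L0/L1/L2 = -/EG/A → run E
t=33: L0/L1/L2 = -/G/AE → run G
t=34: L0/L1/L2 = -/-/AE → run A
t=35: L0/L1/L2 = -/-/E → run E
t=36: L0/L1/L2 = -/-/E → run E
t=37: (idle)
t=38: (idle)
t=39: (idle)
t=40: (idle)
t=41: (idle)
t=42: (idle)
t=43: (idle)
t=44: (idle)
t=45: (idle)
t=46: (idle)

completion order = C, B, D, F, H, G, A, E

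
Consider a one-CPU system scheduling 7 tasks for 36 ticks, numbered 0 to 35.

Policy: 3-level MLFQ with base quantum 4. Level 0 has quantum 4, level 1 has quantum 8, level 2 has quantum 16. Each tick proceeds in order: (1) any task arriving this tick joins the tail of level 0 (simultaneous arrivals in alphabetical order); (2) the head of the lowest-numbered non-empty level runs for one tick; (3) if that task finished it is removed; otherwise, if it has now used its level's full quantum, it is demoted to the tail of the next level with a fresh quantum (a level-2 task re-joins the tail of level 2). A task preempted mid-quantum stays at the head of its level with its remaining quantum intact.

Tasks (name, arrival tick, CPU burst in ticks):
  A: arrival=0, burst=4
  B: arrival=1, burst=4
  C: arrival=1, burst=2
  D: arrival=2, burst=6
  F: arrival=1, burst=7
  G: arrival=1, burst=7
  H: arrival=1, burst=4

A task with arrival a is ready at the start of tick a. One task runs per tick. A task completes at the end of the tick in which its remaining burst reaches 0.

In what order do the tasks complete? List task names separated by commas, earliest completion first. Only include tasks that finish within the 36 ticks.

t=0: L0/L1/L2 = A/-/- → run A
t=1: L0/L1/L2 = ABCFGH/-/- → run A
t=2: L0/L1/L2 = ABCFGHD/-/- → run A
t=3: L0/L1/L2 = ABCFGHD/-/- → run A
t=4: L0/L1/L2 = BCFGHD/-/- → run B
t=5: L0/L1/L2 = BCFGHD/-/- → run B
t=6: L0/L1/L2 = BCFGHD/-/- → run B
t=7: L0/L1/L2 = BCFGHD/-/- → run B
t=8: L0/L1/L2 = CFGHD/-/- → run C
t=9: L0/L1/L2 = CFGHD/-/- → run C
t=10: L0/L1/L2 = FGHD/-/- → run F
t=11: L0/L1/L2 = FGHD/-/- → run F
t=12: L0/L1/L2 = FGHD/-/- → run F
t=13: L0/L1/L2 = FGHD/-/- → run F
t=14: L0/L1/L2 = GHD/F/- → run G
t=15: L0/L1/L2 = GHD/F/- → run G
t=16: L0/L1/L2 = GHD/F/- → run G
t=17: L0/L1/L2 = GHD/F/- → run G
t=18: L0/L1/L2 = HD/FG/- → run H
t=19: L0/L1/L2 = HD/FG/- → run H
t=20: L0/L1/L2 = HD/FG/- → run H
t=21: L0/L1/L2 = HD/FG/- → run H
t=22: L0/L1/L2 = D/FG/- → run D
t=23: L0/L1/L2 = D/FG/- → run D
t=24: L0/L1/L2 = D/FG/- → run D
t=25: L0/L1/L2 = D/FG/- → run D
t=26: L0/L1/L2 = -/FGD/- → run F
t=27: L0/L1/L2 = -/FGD/- → run F
t=28: L0/L1/L2 = -/FGD/- → run F
t=29: L0/L1/L2 = -/GD/- → run G
t=30: L0/L1/L2 = -/GD/- → run G
t=31: L0/L1/L2 = -/GD/- → run G
t=32: L0/L1/L2 = -/D/- → run D
t=33: L0/L1/L2 = -/D/- → run D
t=34: (idle)
t=35: (idle)

completion order = A, B, C, H, F, G, D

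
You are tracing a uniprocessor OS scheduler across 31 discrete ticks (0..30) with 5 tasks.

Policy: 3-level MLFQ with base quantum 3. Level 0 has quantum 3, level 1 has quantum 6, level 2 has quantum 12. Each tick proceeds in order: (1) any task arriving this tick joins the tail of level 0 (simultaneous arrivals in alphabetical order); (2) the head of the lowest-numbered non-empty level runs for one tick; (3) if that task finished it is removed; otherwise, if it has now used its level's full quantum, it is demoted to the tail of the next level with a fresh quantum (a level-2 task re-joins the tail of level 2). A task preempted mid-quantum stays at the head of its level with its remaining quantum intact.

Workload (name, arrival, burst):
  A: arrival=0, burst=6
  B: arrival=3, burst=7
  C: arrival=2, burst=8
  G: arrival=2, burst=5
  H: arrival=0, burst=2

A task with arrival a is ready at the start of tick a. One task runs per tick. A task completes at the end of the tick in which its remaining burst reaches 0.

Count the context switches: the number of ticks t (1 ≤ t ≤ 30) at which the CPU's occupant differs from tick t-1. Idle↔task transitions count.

t=0: L0/L1/L2 = AH/-/- → run A
t=1: L0/L1/L2 = AH/-/- → run A
t=2: L0/L1/L2 = AHCG/-/- → run A
t=3: L0/L1/L2 = HCGB/A/- → run H
t=4: L0/L1/L2 = HCGB/A/- → run H
t=5: L0/L1/L2 = CGB/A/- → run C
t=6: L0/L1/L2 = CGB/A/- → run C
t=7: L0/L1/L2 = CGB/A/- → run C
t=8: L0/L1/L2 = GB/AC/- → run G
t=9: L0/L1/L2 = GB/AC/- → run G
t=10: L0/L1/L2 = GB/AC/- → run G
t=11: L0/L1/L2 = B/ACG/- → run B
t=12: L0/L1/L2 = B/ACG/- → run B
t=13: L0/L1/L2 = B/ACG/- → run B
t=14: L0/L1/L2 = -/ACGB/- → run A
t=15: L0/L1/L2 = -/ACGB/- → run A
t=16: L0/L1/L2 = -/ACGB/- → run A
t=17: L0/L1/L2 = -/CGB/- → run C
t=18: L0/L1/L2 = -/CGB/- → run C
t=19: L0/L1/L2 = -/CGB/- → run C
t=20: L0/L1/L2 = -/CGB/- → run C
t=21: L0/L1/L2 = -/CGB/- → run C
t=22: L0/L1/L2 = -/GB/- → run G
t=23: L0/L1/L2 = -/GB/- → run G
t=24: L0/L1/L2 = -/B/- → run B
t=25: L0/L1/L2 = -/B/- → run B
t=26: L0/L1/L2 = -/B/- → run B
t=27: L0/L1/L2 = -/B/- → run B
t=28: (idle)
t=29: (idle)
t=30: (idle)

context switches = 9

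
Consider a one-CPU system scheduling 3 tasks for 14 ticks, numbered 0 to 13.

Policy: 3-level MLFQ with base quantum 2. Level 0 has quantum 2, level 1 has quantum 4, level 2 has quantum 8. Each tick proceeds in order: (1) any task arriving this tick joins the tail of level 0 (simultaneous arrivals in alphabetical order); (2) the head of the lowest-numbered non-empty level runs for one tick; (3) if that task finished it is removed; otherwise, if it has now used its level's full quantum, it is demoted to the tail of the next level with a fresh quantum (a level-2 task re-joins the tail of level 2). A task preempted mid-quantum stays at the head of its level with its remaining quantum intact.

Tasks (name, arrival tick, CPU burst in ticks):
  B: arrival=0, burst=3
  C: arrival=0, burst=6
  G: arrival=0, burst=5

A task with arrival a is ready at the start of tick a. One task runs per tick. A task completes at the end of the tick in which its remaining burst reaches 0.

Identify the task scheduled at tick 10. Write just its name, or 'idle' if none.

running at tick 10 = C

t=0: L0/L1/L2 = BCG/-/- → run B
t=1: L0/L1/L2 = BCG/-/- → run B
t=2: L0/L1/L2 = CG/B/- → run C
t=3: L0/L1/L2 = CG/B/- → run C
t=4: L0/L1/L2 = G/BC/- → run G
t=5: L0/L1/L2 = G/BC/- → run G
t=6: L0/L1/L2 = -/BCG/- → run B
t=7: L0/L1/L2 = -/CG/- → run C
t=8: L0/L1/L2 = -/CG/- → run C
t=9: L0/L1/L2 = -/CG/- → run C
t=10: L0/L1/L2 = -/CG/- → run C
t=11: L0/L1/L2 = -/G/- → run G
t=12: L0/L1/L2 = -/G/- → run G
t=13: L0/L1/L2 = -/G/- → run G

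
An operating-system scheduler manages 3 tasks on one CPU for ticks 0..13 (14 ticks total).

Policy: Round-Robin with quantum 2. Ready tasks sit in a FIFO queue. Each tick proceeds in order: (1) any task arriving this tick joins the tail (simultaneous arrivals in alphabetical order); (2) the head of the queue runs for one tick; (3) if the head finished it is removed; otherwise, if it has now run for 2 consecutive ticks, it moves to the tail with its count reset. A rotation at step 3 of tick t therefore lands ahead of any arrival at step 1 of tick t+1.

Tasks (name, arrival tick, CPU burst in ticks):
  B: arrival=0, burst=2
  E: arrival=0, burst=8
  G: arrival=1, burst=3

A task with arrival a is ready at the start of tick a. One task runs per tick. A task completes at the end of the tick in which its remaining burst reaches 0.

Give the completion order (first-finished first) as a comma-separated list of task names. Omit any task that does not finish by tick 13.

completion order = B, G, E

t=0: queue=[B,E] q_used=0 → run B
t=1: queue=[B,E,G] q_used=1 → run B
t=2: queue=[E,G] q_used=0 → run E
t=3: queue=[E,G] q_used=1 → run E
t=4: queue=[G,E] q_used=0 → run G
t=5: queue=[G,E] q_used=1 → run G
t=6: queue=[E,G] q_used=0 → run E
t=7: queue=[E,G] q_used=1 → run E
t=8: queue=[G,E] q_used=0 → run G
t=9: queue=[E] q_used=0 → run E
t=10: queue=[E] q_used=1 → run E
t=11: queue=[E] q_used=0 → run E
t=12: queue=[E] q_used=1 → run E
t=13: (idle)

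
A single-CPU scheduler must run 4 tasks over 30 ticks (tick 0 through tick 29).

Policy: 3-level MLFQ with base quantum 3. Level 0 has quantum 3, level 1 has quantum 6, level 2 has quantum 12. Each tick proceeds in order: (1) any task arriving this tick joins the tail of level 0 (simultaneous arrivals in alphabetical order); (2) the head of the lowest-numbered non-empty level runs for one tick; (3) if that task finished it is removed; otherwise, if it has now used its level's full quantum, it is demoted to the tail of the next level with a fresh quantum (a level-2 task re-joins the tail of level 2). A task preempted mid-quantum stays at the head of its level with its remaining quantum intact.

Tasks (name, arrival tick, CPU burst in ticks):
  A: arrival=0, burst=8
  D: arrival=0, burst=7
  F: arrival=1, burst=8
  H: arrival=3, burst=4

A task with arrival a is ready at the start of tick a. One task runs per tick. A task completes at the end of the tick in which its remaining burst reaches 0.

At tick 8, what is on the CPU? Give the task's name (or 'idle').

t=0: L0/L1/L2 = AD/-/- → run A
t=1: L0/L1/L2 = ADF/-/- → run A
t=2: L0/L1/L2 = ADF/-/- → run A
t=3: L0/L1/L2 = DFH/A/- → run D
t=4: L0/L1/L2 = DFH/A/- → run D
t=5: L0/L1/L2 = DFH/A/- → run D
t=6: L0/L1/L2 = FH/AD/- → run F
t=7: L0/L1/L2 = FH/AD/- → run F
t=8: L0/L1/L2 = FH/AD/- → run F
t=9: L0/L1/L2 = H/ADF/- → run H
t=10: L0/L1/L2 = H/ADF/- → run H
t=11: L0/L1/L2 = H/ADF/- → run H
t=12: L0/L1/L2 = -/ADFH/- → run A
t=13: L0/L1/L2 = -/ADFH/- → run A
t=14: L0/L1/L2 = -/ADFH/- → run A
t=15: L0/L1/L2 = -/ADFH/- → run A
t=16: L0/L1/L2 = -/ADFH/- → run A
t=17: L0/L1/L2 = -/DFH/- → run D
t=18: L0/L1/L2 = -/DFH/- → run D
t=19: L0/L1/L2 = -/DFH/- → run D
t=20: L0/L1/L2 = -/DFH/- → run D
t=21: L0/L1/L2 = -/FH/- → run F
t=22: L0/L1/L2 = -/FH/- → run F
t=23: L0/L1/L2 = -/FH/- → run F
t=24: L0/L1/L2 = -/FH/- → run F
t=25: L0/L1/L2 = -/FH/- → run F
t=26: L0/L1/L2 = -/H/- → run H
t=27: (idle)
t=28: (idle)
t=29: (idle)

running at tick 8 = F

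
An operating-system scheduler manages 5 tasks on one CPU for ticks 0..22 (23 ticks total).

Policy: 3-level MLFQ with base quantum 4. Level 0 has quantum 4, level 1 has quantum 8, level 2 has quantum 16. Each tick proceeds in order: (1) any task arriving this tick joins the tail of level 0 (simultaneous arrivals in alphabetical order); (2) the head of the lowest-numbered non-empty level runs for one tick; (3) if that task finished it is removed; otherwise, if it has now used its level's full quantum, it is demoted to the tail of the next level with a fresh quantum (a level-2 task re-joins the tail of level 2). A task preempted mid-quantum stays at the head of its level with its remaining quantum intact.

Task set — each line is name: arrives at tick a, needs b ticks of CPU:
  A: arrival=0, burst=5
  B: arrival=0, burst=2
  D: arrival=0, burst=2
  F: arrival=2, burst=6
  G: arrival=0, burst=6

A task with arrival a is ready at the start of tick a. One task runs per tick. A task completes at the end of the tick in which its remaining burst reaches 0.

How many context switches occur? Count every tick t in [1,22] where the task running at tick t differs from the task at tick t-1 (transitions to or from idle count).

context switches = 8

t=0: L0/L1/L2 = ABDG/-/- → run A
t=1: L0/L1/L2 = ABDG/-/- → run A
t=2: L0/L1/L2 = ABDGF/-/- → run A
t=3: L0/L1/L2 = ABDGF/-/- → run A
t=4: L0/L1/L2 = BDGF/A/- → run B
t=5: L0/L1/L2 = BDGF/A/- → run B
t=6: L0/L1/L2 = DGF/A/- → run D
t=7: L0/L1/L2 = DGF/A/- → run D
t=8: L0/L1/L2 = GF/A/- → run G
t=9: L0/L1/L2 = GF/A/- → run G
t=10: L0/L1/L2 = GF/A/- → run G
t=11: L0/L1/L2 = GF/A/- → run G
t=12: L0/L1/L2 = F/AG/- → run F
t=13: L0/L1/L2 = F/AG/- → run F
t=14: L0/L1/L2 = F/AG/- → run F
t=15: L0/L1/L2 = F/AG/- → run F
t=16: L0/L1/L2 = -/AGF/- → run A
t=17: L0/L1/L2 = -/GF/- → run G
t=18: L0/L1/L2 = -/GF/- → run G
t=19: L0/L1/L2 = -/F/- → run F
t=20: L0/L1/L2 = -/F/- → run F
t=21: (idle)
t=22: (idle)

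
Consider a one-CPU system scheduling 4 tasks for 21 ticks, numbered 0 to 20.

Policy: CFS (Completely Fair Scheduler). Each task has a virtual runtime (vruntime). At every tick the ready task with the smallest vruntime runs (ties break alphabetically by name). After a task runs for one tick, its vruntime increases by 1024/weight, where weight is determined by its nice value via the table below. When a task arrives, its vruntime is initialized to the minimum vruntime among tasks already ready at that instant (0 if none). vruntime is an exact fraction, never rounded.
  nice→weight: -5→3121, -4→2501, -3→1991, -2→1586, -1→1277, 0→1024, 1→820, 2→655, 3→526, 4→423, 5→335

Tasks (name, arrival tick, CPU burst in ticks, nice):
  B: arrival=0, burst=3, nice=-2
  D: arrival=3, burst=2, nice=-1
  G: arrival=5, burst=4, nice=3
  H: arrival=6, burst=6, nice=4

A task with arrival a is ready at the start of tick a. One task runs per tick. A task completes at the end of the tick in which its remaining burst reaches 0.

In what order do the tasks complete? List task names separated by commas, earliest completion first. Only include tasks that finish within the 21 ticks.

t=0: vr[B=0] → run B
t=1: vr[B=512/793] → run B
t=2: vr[B=1024/793] → run B
t=3: vr[D=0] → run D
t=4: vr[D=1024/1277] → run D
t=5: vr[G=0] → run G
t=6: vr[G=512/263 H=512/263] → run G
t=7: vr[G=1024/263 H=512/263] → run H
t=8: vr[G=1024/263 H=485888/111249] → run G
t=9: vr[G=1536/263 H=485888/111249] → run H
t=10: vr[G=1536/263 H=755200/111249] → run G
t=11: vr[H=755200/111249] → run H
t=12: vr[H=341504/37083] → run H
t=13: vr[H=1293824/111249] → run H
t=14: vr[H=1563136/111249] → run H
t=15: (idle)
t=16: (idle)
t=17: (idle)
t=18: (idle)
t=19: (idle)
t=20: (idle)

completion order = B, D, G, H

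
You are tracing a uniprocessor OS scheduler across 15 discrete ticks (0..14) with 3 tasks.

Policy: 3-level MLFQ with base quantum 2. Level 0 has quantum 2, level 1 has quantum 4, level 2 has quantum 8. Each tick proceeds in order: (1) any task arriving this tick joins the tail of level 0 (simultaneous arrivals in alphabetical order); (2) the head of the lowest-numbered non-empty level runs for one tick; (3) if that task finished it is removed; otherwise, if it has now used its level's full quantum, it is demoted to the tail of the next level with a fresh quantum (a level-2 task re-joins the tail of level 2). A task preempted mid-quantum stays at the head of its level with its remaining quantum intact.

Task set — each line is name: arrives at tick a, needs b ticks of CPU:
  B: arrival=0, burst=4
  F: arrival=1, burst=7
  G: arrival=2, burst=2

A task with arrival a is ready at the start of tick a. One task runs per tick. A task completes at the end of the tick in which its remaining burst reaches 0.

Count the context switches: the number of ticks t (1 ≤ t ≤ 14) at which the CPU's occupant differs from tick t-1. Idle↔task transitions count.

t=0: L0/L1/L2 = B/-/- → run B
t=1: L0/L1/L2 = BF/-/- → run B
t=2: L0/L1/L2 = FG/B/- → run F
t=3: L0/L1/L2 = FG/B/- → run F
t=4: L0/L1/L2 = G/BF/- → run G
t=5: L0/L1/L2 = G/BF/- → run G
t=6: L0/L1/L2 = -/BF/- → run B
t=7: L0/L1/L2 = -/BF/- → run B
t=8: L0/L1/L2 = -/F/- → run F
t=9: L0/L1/L2 = -/F/- → run F
t=10: L0/L1/L2 = -/F/- → run F
t=11: L0/L1/L2 = -/F/- → run F
t=12: L0/L1/L2 = -/-/F → run F
t=13: (idle)
t=14: (idle)

context switches = 5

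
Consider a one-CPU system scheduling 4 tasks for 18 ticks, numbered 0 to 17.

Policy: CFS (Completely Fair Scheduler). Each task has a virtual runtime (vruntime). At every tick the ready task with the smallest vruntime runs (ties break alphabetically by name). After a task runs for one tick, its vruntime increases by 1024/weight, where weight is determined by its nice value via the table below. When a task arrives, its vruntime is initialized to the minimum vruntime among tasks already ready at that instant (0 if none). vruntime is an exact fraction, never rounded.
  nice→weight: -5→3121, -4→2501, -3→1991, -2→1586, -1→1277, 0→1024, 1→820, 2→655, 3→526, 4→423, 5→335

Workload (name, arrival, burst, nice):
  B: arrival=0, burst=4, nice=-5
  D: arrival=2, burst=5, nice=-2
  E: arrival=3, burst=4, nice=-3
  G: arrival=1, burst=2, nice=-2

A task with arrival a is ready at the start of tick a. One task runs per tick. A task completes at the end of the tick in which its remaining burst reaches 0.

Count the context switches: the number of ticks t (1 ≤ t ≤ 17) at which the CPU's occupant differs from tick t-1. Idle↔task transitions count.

t=0: vr[B=0] → run B
t=1: vr[B=1024/3121 G=1024/3121] → run B
t=2: vr[B=2048/3121 D=1024/3121 G=1024/3121] → run D
t=3: vr[B=2048/3121 D=2409984/2474953 E=1024/3121 G=1024/3121] → run E
t=4: vr[B=2048/3121 D=2409984/2474953 E=5234688/6213911 G=1024/3121] → run G
t=5: vr[B=2048/3121 D=2409984/2474953 E=5234688/6213911 G=2409984/2474953] → run B
t=6: vr[B=3072/3121 D=2409984/2474953 E=5234688/6213911 G=2409984/2474953] → run E
t=7: vr[B=3072/3121 D=2409984/2474953 E=8430592/6213911 G=2409984/2474953] → run D
t=8: vr[B=3072/3121 D=4007936/2474953 E=8430592/6213911 G=2409984/2474953] → run G
t=9: vr[B=3072/3121 D=4007936/2474953 E=8430592/6213911] → run B
t=10: vr[D=4007936/2474953 E=8430592/6213911] → run E
t=11: vr[D=4007936/2474953 E=11626496/6213911] → run D
t=12: vr[D=5605888/2474953 E=11626496/6213911] → run E
t=13: vr[D=5605888/2474953] → run D
t=14: vr[D=7203840/2474953] → run D
t=15: (idle)
t=16: (idle)
t=17: (idle)

context switches = 13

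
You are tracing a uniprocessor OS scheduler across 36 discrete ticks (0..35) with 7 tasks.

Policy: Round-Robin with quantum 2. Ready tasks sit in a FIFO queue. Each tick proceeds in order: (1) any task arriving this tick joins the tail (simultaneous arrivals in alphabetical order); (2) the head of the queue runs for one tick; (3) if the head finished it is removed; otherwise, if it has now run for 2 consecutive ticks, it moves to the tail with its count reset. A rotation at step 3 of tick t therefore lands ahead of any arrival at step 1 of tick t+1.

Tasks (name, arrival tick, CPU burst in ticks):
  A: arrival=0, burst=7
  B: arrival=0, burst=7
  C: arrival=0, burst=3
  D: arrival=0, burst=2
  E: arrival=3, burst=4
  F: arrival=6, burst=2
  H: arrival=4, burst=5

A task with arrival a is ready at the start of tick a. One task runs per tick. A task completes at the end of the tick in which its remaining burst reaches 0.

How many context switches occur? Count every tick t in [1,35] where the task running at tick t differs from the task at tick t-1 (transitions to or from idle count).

t=0: queue=[A,B,C,D] q_used=0 → run A
t=1: queue=[A,B,C,D] q_used=1 → run A
t=2: queue=[B,C,D,A] q_used=0 → run B
t=3: queue=[B,C,D,A,E] q_used=1 → run B
t=4: queue=[C,D,A,E,B,H] q_used=0 → run C
t=5: queue=[C,D,A,E,B,H] q_used=1 → run C
t=6: queue=[D,A,E,B,H,C,F] q_used=0 → run D
t=7: queue=[D,A,E,B,H,C,F] q_used=1 → run D
t=8: queue=[A,E,B,H,C,F] q_used=0 → run A
t=9: queue=[A,E,B,H,C,F] q_used=1 → run A
t=10: queue=[E,B,H,C,F,A] q_used=0 → run E
t=11: queue=[E,B,H,C,F,A] q_used=1 → run E
t=12: queue=[B,H,C,F,A,E] q_used=0 → run B
t=13: queue=[B,H,C,F,A,E] q_used=1 → run B
t=14: queue=[H,C,F,A,E,B] q_used=0 → run H
t=15: queue=[H,C,F,A,E,B] q_used=1 → run H
t=16: queue=[C,F,A,E,B,H] q_used=0 → run C
t=17: queue=[F,A,E,B,H] q_used=0 → run F
t=18: queue=[F,A,E,B,H] q_used=1 → run F
t=19: queue=[A,E,B,H] q_used=0 → run A
t=20: queue=[A,E,B,H] q_used=1 → run A
t=21: queue=[E,B,H,A] q_used=0 → run E
t=22: queue=[E,B,H,A] q_used=1 → run E
t=23: queue=[B,H,A] q_used=0 → run B
t=24: queue=[B,H,A] q_used=1 → run B
t=25: queue=[H,A,B] q_used=0 → run H
t=26: queue=[H,A,B] q_used=1 → run H
t=27: queue=[A,B,H] q_used=0 → run A
t=28: queue=[B,H] q_used=0 → run B
t=29: queue=[H] q_used=0 → run H
t=30: (idle)
t=31: (idle)
t=32: (idle)
t=33: (idle)
t=34: (idle)
t=35: (idle)

context switches = 17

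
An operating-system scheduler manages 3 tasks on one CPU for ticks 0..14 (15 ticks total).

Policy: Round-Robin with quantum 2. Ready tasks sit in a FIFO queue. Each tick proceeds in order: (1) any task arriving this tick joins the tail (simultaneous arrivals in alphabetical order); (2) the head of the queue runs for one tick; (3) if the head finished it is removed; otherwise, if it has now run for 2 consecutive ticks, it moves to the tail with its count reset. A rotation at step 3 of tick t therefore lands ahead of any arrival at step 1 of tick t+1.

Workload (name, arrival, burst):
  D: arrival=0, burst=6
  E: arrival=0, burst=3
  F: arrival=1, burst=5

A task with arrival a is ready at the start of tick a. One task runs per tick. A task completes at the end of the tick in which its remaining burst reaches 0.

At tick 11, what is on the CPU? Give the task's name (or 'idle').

t=0: queue=[D,E] q_used=0 → run D
t=1: queue=[D,E,F] q_used=1 → run D
t=2: queue=[E,F,D] q_used=0 → run E
t=3: queue=[E,F,D] q_used=1 → run E
t=4: queue=[F,D,E] q_used=0 → run F
t=5: queue=[F,D,E] q_used=1 → run F
t=6: queue=[D,E,F] q_used=0 → run D
t=7: queue=[D,E,F] q_used=1 → run D
t=8: queue=[E,F,D] q_used=0 → run E
t=9: queue=[F,D] q_used=0 → run F
t=10: queue=[F,D] q_used=1 → run F
t=11: queue=[D,F] q_used=0 → run D
t=12: queue=[D,F] q_used=1 → run D
t=13: queue=[F] q_used=0 → run F
t=14: (idle)

running at tick 11 = D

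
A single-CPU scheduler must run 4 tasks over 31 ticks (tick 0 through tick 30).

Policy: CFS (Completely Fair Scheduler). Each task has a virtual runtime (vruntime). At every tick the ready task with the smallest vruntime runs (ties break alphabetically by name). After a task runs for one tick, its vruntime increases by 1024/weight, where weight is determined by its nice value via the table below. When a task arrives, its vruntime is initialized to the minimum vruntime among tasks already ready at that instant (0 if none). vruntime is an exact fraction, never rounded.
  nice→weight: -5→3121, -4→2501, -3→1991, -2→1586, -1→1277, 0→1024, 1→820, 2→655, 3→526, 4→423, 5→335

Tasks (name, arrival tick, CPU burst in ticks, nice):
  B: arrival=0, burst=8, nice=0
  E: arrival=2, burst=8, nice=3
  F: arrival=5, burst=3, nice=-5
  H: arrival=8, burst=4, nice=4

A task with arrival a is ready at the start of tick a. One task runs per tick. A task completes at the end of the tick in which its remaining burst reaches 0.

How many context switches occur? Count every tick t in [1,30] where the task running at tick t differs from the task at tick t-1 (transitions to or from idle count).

t=0: vr[B=0] → run B
t=1: vr[B=1] → run B
t=2: vr[B=2 E=2] → run B
t=3: vr[B=3 E=2] → run E
t=4: vr[B=3 E=1038/263] → run B
t=5: vr[B=4 E=1038/263 F=1038/263] → run E
t=6: vr[B=4 E=1550/263 F=1038/263] → run F
t=7: vr[B=4 E=1550/263 F=3508910/820823] → run B
t=8: vr[B=5 E=1550/263 F=3508910/820823 H=3508910/820823] → run F
t=9: vr[B=5 E=1550/263 F=3778222/820823 H=3508910/820823] → run H
t=10: vr[B=5 E=1550/263 F=3778222/820823 H=2324791682/347208129] → run F
t=11: vr[B=5 E=1550/263 H=2324791682/347208129] → run B
t=12: vr[B=6 E=1550/263 H=2324791682/347208129] → run E
t=13: vr[B=6 E=2062/263 H=2324791682/347208129] → run B
t=14: vr[B=7 E=2062/263 H=2324791682/347208129] → run H
t=15: vr[B=7 E=2062/263 H=3165314434/347208129] → run B
t=16: vr[E=2062/263 H=3165314434/347208129] → run E
t=17: vr[E=2574/263 H=3165314434/347208129] → run H
t=18: vr[E=2574/263 H=1335279062/115736043] → run E
t=19: vr[E=3086/263 H=1335279062/115736043] → run H
t=20: vr[E=3086/263] → run E
t=21: vr[E=3598/263] → run E
t=22: vr[E=4110/263] → run E
t=23: (idle)
t=24: (idle)
t=25: (idle)
t=26: (idle)
t=27: (idle)
t=28: (idle)
t=29: (idle)
t=30: (idle)

context switches = 19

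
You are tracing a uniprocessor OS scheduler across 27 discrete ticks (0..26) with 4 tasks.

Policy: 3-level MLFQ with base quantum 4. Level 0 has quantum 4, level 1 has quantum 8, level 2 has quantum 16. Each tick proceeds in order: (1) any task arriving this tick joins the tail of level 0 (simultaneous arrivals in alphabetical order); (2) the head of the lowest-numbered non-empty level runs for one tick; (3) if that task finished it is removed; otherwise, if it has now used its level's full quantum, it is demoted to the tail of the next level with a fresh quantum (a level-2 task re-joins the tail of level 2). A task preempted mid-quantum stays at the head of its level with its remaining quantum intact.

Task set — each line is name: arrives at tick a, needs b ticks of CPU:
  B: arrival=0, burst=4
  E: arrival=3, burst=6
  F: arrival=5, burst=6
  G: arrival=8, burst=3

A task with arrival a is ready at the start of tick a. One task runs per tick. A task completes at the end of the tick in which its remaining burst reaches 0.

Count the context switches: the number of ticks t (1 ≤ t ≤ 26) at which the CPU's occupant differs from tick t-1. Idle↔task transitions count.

context switches = 6

t=0: L0/L1/L2 = B/-/- → run B
t=1: L0/L1/L2 = B/-/- → run B
t=2: L0/L1/L2 = B/-/- → run B
t=3: L0/L1/L2 = BE/-/- → run B
t=4: L0/L1/L2 = E/-/- → run E
t=5: L0/L1/L2 = EF/-/- → run E
t=6: L0/L1/L2 = EF/-/- → run E
t=7: L0/L1/L2 = EF/-/- → run E
t=8: L0/L1/L2 = FG/E/- → run F
t=9: L0/L1/L2 = FG/E/- → run F
t=10: L0/L1/L2 = FG/E/- → run F
t=11: L0/L1/L2 = FG/E/- → run F
t=12: L0/L1/L2 = G/EF/- → run G
t=13: L0/L1/L2 = G/EF/- → run G
t=14: L0/L1/L2 = G/EF/- → run G
t=15: L0/L1/L2 = -/EF/- → run E
t=16: L0/L1/L2 = -/EF/- → run E
t=17: L0/L1/L2 = -/F/- → run F
t=18: L0/L1/L2 = -/F/- → run F
t=19: (idle)
t=20: (idle)
t=21: (idle)
t=22: (idle)
t=23: (idle)
t=24: (idle)
t=25: (idle)
t=26: (idle)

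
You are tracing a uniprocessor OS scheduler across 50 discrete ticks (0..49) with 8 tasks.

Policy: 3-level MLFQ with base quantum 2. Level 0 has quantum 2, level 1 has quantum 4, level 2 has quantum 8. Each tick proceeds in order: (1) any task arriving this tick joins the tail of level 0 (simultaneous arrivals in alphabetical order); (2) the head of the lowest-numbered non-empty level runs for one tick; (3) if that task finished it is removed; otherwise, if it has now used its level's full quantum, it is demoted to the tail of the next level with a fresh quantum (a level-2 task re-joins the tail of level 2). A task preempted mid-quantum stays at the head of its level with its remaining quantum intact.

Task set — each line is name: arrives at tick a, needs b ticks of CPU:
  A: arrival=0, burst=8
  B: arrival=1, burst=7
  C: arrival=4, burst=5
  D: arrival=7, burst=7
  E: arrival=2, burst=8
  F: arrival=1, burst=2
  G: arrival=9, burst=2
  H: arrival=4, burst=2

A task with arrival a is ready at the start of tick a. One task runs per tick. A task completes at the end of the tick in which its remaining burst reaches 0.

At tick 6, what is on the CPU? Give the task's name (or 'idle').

running at tick 6 = E

t=0: L0/L1/L2 = A/-/- → run A
t=1: L0/L1/L2 = ABF/-/- → run A
t=2: L0/L1/L2 = BFE/A/- → run B
t=3: L0/L1/L2 = BFE/A/- → run B
t=4: L0/L1/L2 = FECH/AB/- → run F
t=5: L0/L1/L2 = FECH/AB/- → run F
t=6: L0/L1/L2 = ECH/AB/- → run E
t=7: L0/L1/L2 = ECHD/AB/- → run E
t=8: L0/L1/L2 = CHD/ABE/- → run C
t=9: L0/L1/L2 = CHDG/ABE/- → run C
t=10: L0/L1/L2 = HDG/ABEC/- → run H
t=11: L0/L1/L2 = HDG/ABEC/- → run H
t=12: L0/L1/L2 = DG/ABEC/- → run D
t=13: L0/L1/L2 = DG/ABEC/- → run D
t=14: L0/L1/L2 = G/ABECD/- → run G
t=15: L0/L1/L2 = G/ABECD/- → run G
t=16: L0/L1/L2 = -/ABECD/- → run A
t=17: L0/L1/L2 = -/ABECD/- → run A
t=18: L0/L1/L2 = -/ABECD/- → run A
t=19: L0/L1/L2 = -/ABECD/- → run A
t=20: L0/L1/L2 = -/BECD/A → run B
t=21: L0/L1/L2 = -/BECD/A → run B
t=22: L0/L1/L2 = -/BECD/A → run B
t=23: L0/L1/L2 = -/BECD/A → run B
t=24: L0/L1/L2 = -/ECD/AB → run E
t=25: L0/L1/L2 = -/ECD/AB → run E
t=26: L0/L1/L2 = -/ECD/AB → run E
t=27: L0/L1/L2 = -/ECD/AB → run E
t=28: L0/L1/L2 = -/CD/ABE → run C
t=29: L0/L1/L2 = -/CD/ABE → run C
t=30: L0/L1/L2 = -/CD/ABE → run C
t=31: L0/L1/L2 = -/D/ABE → run D
t=32: L0/L1/L2 = -/D/ABE → run D
t=33: L0/L1/L2 = -/D/ABE → run D
t=34: L0/L1/L2 = -/D/ABE → run D
t=35: L0/L1/L2 = -/-/ABED → run A
t=36: L0/L1/L2 = -/-/ABED → run A
t=37: L0/L1/L2 = -/-/BED → run B
t=38: L0/L1/L2 = -/-/ED → run E
t=39: L0/L1/L2 = -/-/ED → run E
t=40: L0/L1/L2 = -/-/D → run D
t=41: (idle)
t=42: (idle)
t=43: (idle)
t=44: (idle)
t=45: (idle)
t=46: (idle)
t=47: (idle)
t=48: (idle)
t=49: (idle)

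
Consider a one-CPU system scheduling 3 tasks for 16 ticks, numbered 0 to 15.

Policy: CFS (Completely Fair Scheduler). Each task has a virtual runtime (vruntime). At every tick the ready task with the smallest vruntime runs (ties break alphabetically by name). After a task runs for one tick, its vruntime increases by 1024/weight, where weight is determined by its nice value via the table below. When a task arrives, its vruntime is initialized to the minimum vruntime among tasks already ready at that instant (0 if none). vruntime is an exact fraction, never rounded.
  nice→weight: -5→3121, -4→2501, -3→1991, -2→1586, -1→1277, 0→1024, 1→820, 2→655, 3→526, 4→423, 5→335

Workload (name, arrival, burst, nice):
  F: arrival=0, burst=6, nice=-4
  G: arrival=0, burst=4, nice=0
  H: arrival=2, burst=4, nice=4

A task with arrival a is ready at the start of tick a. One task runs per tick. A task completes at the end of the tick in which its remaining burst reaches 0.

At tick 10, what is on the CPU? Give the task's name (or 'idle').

t=0: vr[F=0 G=0] → run F
t=1: vr[F=1024/2501 G=0] → run G
t=2: vr[F=1024/2501 G=1 H=1024/2501] → run F
t=3: vr[F=2048/2501 G=1 H=1024/2501] → run H
t=4: vr[F=2048/2501 G=1 H=2994176/1057923] → run F
t=5: vr[F=3072/2501 G=1 H=2994176/1057923] → run G
t=6: vr[F=3072/2501 G=2 H=2994176/1057923] → run F
t=7: vr[F=4096/2501 G=2 H=2994176/1057923] → run F
t=8: vr[F=5120/2501 G=2 H=2994176/1057923] → run G
t=9: vr[F=5120/2501 G=3 H=2994176/1057923] → run F
t=10: vr[G=3 H=2994176/1057923] → run H
t=11: vr[G=3 H=5555200/1057923] → run G
t=12: vr[H=5555200/1057923] → run H
t=13: vr[H=2705408/352641] → run H
t=14: (idle)
t=15: (idle)

running at tick 10 = H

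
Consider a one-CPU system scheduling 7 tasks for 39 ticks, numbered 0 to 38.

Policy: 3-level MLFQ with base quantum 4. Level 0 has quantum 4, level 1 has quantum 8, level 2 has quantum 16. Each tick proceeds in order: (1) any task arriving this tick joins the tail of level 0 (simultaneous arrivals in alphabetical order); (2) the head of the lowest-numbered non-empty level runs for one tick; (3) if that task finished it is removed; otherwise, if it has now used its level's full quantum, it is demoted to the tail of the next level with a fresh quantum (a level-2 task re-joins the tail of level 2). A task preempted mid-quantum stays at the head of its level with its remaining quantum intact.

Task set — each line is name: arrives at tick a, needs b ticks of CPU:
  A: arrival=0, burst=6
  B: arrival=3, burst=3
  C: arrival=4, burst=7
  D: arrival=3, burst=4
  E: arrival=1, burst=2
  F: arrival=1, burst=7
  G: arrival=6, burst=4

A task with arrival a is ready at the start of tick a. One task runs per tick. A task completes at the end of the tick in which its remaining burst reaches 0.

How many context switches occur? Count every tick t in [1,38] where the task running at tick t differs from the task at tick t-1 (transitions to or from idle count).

context switches = 10

t=0: L0/L1/L2 = A/-/- → run A
t=1: L0/L1/L2 = AEF/-/- → run A
t=2: L0/L1/L2 = AEF/-/- → run A
t=3: L0/L1/L2 = AEFBD/-/- → run A
t=4: L0/L1/L2 = EFBDC/A/- → run E
t=5: L0/L1/L2 = EFBDC/A/- → run E
t=6: L0/L1/L2 = FBDCG/A/- → run F
t=7: L0/L1/L2 = FBDCG/A/- → run F
t=8: L0/L1/L2 = FBDCG/A/- → run F
t=9: L0/L1/L2 = FBDCG/A/- → run F
t=10: L0/L1/L2 = BDCG/AF/- → run B
t=11: L0/L1/L2 = BDCG/AF/- → run B
t=12: L0/L1/L2 = BDCG/AF/- → run B
t=13: L0/L1/L2 = DCG/AF/- → run D
t=14: L0/L1/L2 = DCG/AF/- → run D
t=15: L0/L1/L2 = DCG/AF/- → run D
t=16: L0/L1/L2 = DCG/AF/- → run D
t=17: L0/L1/L2 = CG/AF/- → run C
t=18: L0/L1/L2 = CG/AF/- → run C
t=19: L0/L1/L2 = CG/AF/- → run C
t=20: L0/L1/L2 = CG/AF/- → run C
t=21: L0/L1/L2 = G/AFC/- → run G
t=22: L0/L1/L2 = G/AFC/- → run G
t=23: L0/L1/L2 = G/AFC/- → run G
t=24: L0/L1/L2 = G/AFC/- → run G
t=25: L0/L1/L2 = -/AFC/- → run A
t=26: L0/L1/L2 = -/AFC/- → run A
t=27: L0/L1/L2 = -/FC/- → run F
t=28: L0/L1/L2 = -/FC/- → run F
t=29: L0/L1/L2 = -/FC/- → run F
t=30: L0/L1/L2 = -/C/- → run C
t=31: L0/L1/L2 = -/C/- → run C
t=32: L0/L1/L2 = -/C/- → run C
t=33: (idle)
t=34: (idle)
t=35: (idle)
t=36: (idle)
t=37: (idle)
t=38: (idle)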